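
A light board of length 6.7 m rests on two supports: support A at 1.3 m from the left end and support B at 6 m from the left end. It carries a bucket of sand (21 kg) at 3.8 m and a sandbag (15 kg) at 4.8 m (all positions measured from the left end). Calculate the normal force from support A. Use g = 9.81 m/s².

R_A ≈ 134 N

Take moments about support B.
Bucket of sand: 21 × 9.81 = 206 N down at 3.8 m → arm 2.2 m, τ = 206 × 2.2 = 453.2 N·m counterclockwise.
Sandbag: 15 × 9.81 = 147.2 N down at 4.8 m → arm 1.2 m, τ = 147.2 × 1.2 = 176.6 N·m counterclockwise.
Net load moment about support B = 629.8 N·m counterclockwise.
Reaction R at support A is upward at 1.3 m, arm 4.7 m → moment R × 4.7 clockwise.
Balancing moments: R × 4.7 = 629.8, giving R = 134 N.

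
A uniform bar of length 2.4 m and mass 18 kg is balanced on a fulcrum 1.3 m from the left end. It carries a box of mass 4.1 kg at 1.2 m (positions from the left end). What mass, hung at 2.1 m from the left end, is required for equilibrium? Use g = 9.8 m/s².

m ≈ 2.76 kg

Sum moments about the fulcrum (at 1.3 m from the left end) (the support reaction has zero arm there).
Beam weight: 18 × 9.8 = 176.4 N down at 1.2 m → arm 0.1 m, τ = 176.4 × 0.1 = 17.64 N·m counterclockwise.
Box: 4.1 × 9.8 = 40.18 N down at 1.2 m → arm 0.1 m, τ = 40.18 × 0.1 = 4.018 N·m counterclockwise.
Net moment of known loads = 21.66 N·m counterclockwise.
An unknown mass m at 2.1 m has arm 0.8 m; its moment is m·g·0.8 clockwise.
Στ = 0 ⇒ m × 9.8 × 0.8 = 21.66 ⇒ m = 21.66 / (9.8 × 0.8) = 2.76 kg.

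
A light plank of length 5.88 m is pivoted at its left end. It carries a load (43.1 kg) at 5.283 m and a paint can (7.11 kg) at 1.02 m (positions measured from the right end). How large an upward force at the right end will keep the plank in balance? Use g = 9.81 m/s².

F ≈ 101 N

About the left end:
Load: 43.1 × 9.81 = 422.8 N down at 5.283 m → arm 0.597 m, τ = 422.8 × 0.597 = 252.4 N·m clockwise.
Paint can: 7.11 × 9.81 = 69.75 N down at 1.02 m → arm 4.86 m, τ = 69.75 × 4.86 = 339 N·m clockwise.
Net moment of the loads = 591.4 N·m clockwise.
The upward force F acts at the right end, arm 5.88 m, giving F × 5.88 counterclockwise.
Στ = 0 ⇒ F × 5.88 = 591.4 ⇒ F = 591.4 / 5.88 = 101 N.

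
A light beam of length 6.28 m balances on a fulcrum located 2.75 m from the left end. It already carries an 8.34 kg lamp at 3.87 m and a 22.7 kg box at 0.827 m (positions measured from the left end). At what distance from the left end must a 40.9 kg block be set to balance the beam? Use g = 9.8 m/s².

Sum moments about the fulcrum (at 2.75 m from the left end) (the support reaction has zero arm there).
Lamp: 8.34 × 9.8 = 81.73 N down at 3.87 m → arm 1.12 m, τ = 81.73 × 1.12 = 91.54 N·m clockwise.
Box: 22.7 × 9.8 = 222.5 N down at 0.827 m → arm 1.923 m, τ = 222.5 × 1.923 = 427.9 N·m counterclockwise.
Net moment of existing loads = 336.4 N·m counterclockwise.
The block weighs 40.9 × 9.8 = 400.8 N and must supply an equal clockwise moment, so its lever arm about the fulcrum is 336.4 / 400.8 = 0.839 m.
That puts it at 2.75 + 0.839 = 3.59 m from the left end.

x ≈ 3.59 m from the left end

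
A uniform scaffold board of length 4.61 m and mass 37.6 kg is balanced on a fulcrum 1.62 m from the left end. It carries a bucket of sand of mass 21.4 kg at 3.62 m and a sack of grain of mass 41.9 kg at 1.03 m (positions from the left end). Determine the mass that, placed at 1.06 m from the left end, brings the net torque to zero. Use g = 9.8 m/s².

m ≈ 78.3 kg

Taking torques about the fulcrum (at 1.62 m from the left end):
Beam weight: 37.6 × 9.8 = 368.5 N down at 2.305 m → arm 0.685 m, τ = 368.5 × 0.685 = 252.4 N·m clockwise.
Bucket of sand: 21.4 × 9.8 = 209.7 N down at 3.62 m → arm 2 m, τ = 209.7 × 2 = 419.4 N·m clockwise.
Sack of grain: 41.9 × 9.8 = 410.6 N down at 1.03 m → arm 0.59 m, τ = 410.6 × 0.59 = 242.3 N·m counterclockwise.
Net moment of known loads = 429.5 N·m clockwise.
An unknown mass m at 1.06 m has arm 0.56 m; its moment is m·g·0.56 counterclockwise.
Στ = 0 ⇒ m × 9.8 × 0.56 = 429.5 ⇒ m = 429.5 / (9.8 × 0.56) = 78.3 kg.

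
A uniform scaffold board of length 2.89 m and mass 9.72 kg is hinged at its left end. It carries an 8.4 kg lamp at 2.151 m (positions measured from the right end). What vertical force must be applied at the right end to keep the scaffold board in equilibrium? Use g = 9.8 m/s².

F ≈ 68.7 N

Choose the left end as the axis so the unknown pivot reaction has zero arm there.
Beam weight: 9.72 × 9.8 = 95.26 N down at 1.445 m → arm 1.445 m, τ = 95.26 × 1.445 = 137.7 N·m clockwise.
Lamp: 8.4 × 9.8 = 82.32 N down at 2.151 m → arm 0.739 m, τ = 82.32 × 0.739 = 60.83 N·m clockwise.
Net moment of the loads = 198.5 N·m clockwise.
The upward force F acts at the right end, arm 2.89 m, giving F × 2.89 counterclockwise.
For rotational equilibrium, F × 2.89 = 198.5, so F = 198.5 / 2.89 = 68.7 N.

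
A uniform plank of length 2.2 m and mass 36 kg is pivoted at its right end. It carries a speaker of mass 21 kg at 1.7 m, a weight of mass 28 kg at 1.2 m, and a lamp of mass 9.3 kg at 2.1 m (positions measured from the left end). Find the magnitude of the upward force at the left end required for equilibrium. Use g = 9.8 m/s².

F ≈ 352 N

About the right end:
Beam weight: 36 × 9.8 = 352.8 N down at 1.1 m → arm 1.1 m, τ = 352.8 × 1.1 = 388.1 N·m counterclockwise.
Speaker: 21 × 9.8 = 205.8 N down at 1.7 m → arm 0.5 m, τ = 205.8 × 0.5 = 102.9 N·m counterclockwise.
Weight: 28 × 9.8 = 274.4 N down at 1.2 m → arm 1 m, τ = 274.4 × 1 = 274.4 N·m counterclockwise.
Lamp: 9.3 × 9.8 = 91.14 N down at 2.1 m → arm 0.1 m, τ = 91.14 × 0.1 = 9.114 N·m counterclockwise.
Net moment of the loads = 774.5 N·m counterclockwise.
The upward force F acts at the left end, arm 2.2 m, giving F × 2.2 clockwise.
Setting net torque to zero: F × 2.2 = 774.5 → F = 774.5 / 2.2 = 352 N.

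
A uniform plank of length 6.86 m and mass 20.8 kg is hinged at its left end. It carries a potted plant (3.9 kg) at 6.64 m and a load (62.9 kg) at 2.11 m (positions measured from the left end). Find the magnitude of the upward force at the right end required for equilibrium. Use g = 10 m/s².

F ≈ 335 N

Sum moments about the left end (the unknown pivot reaction has zero arm there).
Beam weight: 20.8 × 10 = 208 N down at 3.43 m → arm 3.43 m, τ = 208 × 3.43 = 713.4 N·m clockwise.
Potted plant: 3.9 × 10 = 39 N down at 6.64 m → arm 6.64 m, τ = 39 × 6.64 = 259 N·m clockwise.
Load: 62.9 × 10 = 629 N down at 2.11 m → arm 2.11 m, τ = 629 × 2.11 = 1327 N·m clockwise.
Net moment of the loads = 2299 N·m clockwise.
The upward force F acts at the right end, arm 6.86 m, giving F × 6.86 counterclockwise.
For rotational equilibrium, F × 6.86 = 2299, so F = 2299 / 6.86 = 335 N.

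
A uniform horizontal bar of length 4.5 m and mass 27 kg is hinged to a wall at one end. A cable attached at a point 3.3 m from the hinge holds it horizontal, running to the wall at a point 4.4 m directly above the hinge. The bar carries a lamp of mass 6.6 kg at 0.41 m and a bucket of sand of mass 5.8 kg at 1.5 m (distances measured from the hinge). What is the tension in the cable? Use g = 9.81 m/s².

T ≈ 268 N

Take moments about the hinge.
Beam weight: 27 × 9.81 = 264.9 N down at 2.25 m → arm 2.25 m, τ = 264.9 × 2.25 = 596 N·m clockwise.
Lamp: 6.6 × 9.81 = 64.75 N down at 0.41 m → arm 0.41 m, τ = 64.75 × 0.41 = 26.55 N·m clockwise.
Bucket of sand: 5.8 × 9.81 = 56.9 N down at 1.5 m → arm 1.5 m, τ = 56.9 × 1.5 = 85.35 N·m clockwise.
Total clockwise load moment = 707.9 N·m.
The cable tension T acts at 3.3 m; only its component perpendicular to the bar, T sinθ, produces torque. sinθ = h/√(h²+d²) = 4.4/√(4.4²+3.3²) = 0.8.
Balancing moments: T × 3.3 × 0.8 = 707.9, giving T = 707.9 / 2.64 = 268 N.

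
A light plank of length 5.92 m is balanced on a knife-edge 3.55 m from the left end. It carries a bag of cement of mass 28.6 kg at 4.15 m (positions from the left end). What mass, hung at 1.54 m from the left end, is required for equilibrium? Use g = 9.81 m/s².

About the knife-edge (at 3.55 m from the left end):
Bag of cement: 28.6 × 9.81 = 280.6 N down at 4.15 m → arm 0.6 m, τ = 280.6 × 0.6 = 168.4 N·m clockwise.
Net moment of known loads = 168.4 N·m clockwise.
An unknown mass m at 1.54 m has arm 2.01 m; its moment is m·g·2.01 counterclockwise.
For rotational equilibrium, m × 9.81 × 2.01 = 168.4, so m = 168.4 / (9.81 × 2.01) = 8.54 kg.

m ≈ 8.54 kg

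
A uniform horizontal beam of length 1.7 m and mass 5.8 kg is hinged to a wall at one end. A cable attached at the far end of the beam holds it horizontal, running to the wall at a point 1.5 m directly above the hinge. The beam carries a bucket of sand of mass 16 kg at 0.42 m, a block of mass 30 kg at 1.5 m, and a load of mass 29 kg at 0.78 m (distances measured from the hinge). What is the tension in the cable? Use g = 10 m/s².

T ≈ 705 N

Taking torques about the hinge:
Beam weight: 5.8 × 10 = 58 N down at 0.85 m → arm 0.85 m, τ = 58 × 0.85 = 49.3 N·m clockwise.
Bucket of sand: 16 × 10 = 160 N down at 0.42 m → arm 0.42 m, τ = 160 × 0.42 = 67.2 N·m clockwise.
Block: 30 × 10 = 300 N down at 1.5 m → arm 1.5 m, τ = 300 × 1.5 = 450 N·m clockwise.
Load: 29 × 10 = 290 N down at 0.78 m → arm 0.78 m, τ = 290 × 0.78 = 226.2 N·m clockwise.
Total clockwise load moment = 792.7 N·m.
The cable tension T acts at 1.7 m; only its component perpendicular to the beam, T sinθ, produces torque. sinθ = h/√(h²+d²) = 1.5/√(1.5²+1.7²) = 0.6616.
Balancing moments: T × 1.7 × 0.6616 = 792.7, giving T = 792.7 / 1.125 = 705 N.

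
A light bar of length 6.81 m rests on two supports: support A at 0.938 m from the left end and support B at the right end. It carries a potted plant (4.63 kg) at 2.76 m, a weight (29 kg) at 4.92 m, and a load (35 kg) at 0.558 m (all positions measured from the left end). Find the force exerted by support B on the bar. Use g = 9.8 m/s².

About support A:
Potted plant: 4.63 × 9.8 = 45.37 N down at 2.76 m → arm 1.822 m, τ = 45.37 × 1.822 = 82.66 N·m clockwise.
Weight: 29 × 9.8 = 284.2 N down at 4.92 m → arm 3.982 m, τ = 284.2 × 3.982 = 1132 N·m clockwise.
Load: 35 × 9.8 = 343 N down at 0.558 m → arm 0.38 m, τ = 343 × 0.38 = 130.3 N·m counterclockwise.
Net load moment about support A = 1084 N·m clockwise.
Reaction R at support B is upward at 6.81 m, arm 5.872 m → moment R × 5.872 counterclockwise.
Balancing moments: R × 5.872 = 1084, giving R = 185 N.

R_B ≈ 185 N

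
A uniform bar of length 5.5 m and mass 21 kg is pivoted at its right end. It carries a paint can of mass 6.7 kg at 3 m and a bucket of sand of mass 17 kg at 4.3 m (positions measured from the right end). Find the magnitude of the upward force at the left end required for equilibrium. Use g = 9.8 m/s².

F ≈ 269 N

Choose the right end as the axis so the unknown pivot reaction has zero arm there.
Beam weight: 21 × 9.8 = 205.8 N down at 2.75 m → arm 2.75 m, τ = 205.8 × 2.75 = 566 N·m counterclockwise.
Paint can: 6.7 × 9.8 = 65.66 N down at 3 m → arm 3 m, τ = 65.66 × 3 = 197 N·m counterclockwise.
Bucket of sand: 17 × 9.8 = 166.6 N down at 4.3 m → arm 4.3 m, τ = 166.6 × 4.3 = 716.4 N·m counterclockwise.
Net moment of the loads = 1479 N·m counterclockwise.
The upward force F acts at the left end, arm 5.5 m, giving F × 5.5 clockwise.
Στ = 0 ⇒ F × 5.5 = 1479 ⇒ F = 1479 / 5.5 = 269 N.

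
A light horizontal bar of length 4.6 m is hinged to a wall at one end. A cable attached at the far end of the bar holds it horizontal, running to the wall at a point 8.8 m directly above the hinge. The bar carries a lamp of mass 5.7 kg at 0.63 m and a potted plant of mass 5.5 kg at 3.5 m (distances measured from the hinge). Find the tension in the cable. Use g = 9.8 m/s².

Taking torques about the hinge:
Lamp: 5.7 × 9.8 = 55.86 N down at 0.63 m → arm 0.63 m, τ = 55.86 × 0.63 = 35.19 N·m clockwise.
Potted plant: 5.5 × 9.8 = 53.9 N down at 3.5 m → arm 3.5 m, τ = 53.9 × 3.5 = 188.7 N·m clockwise.
Total clockwise load moment = 223.9 N·m.
The cable tension T acts at 4.6 m; only its component perpendicular to the bar, T sinθ, produces torque. sinθ = h/√(h²+d²) = 8.8/√(8.8²+4.6²) = 0.8862.
For rotational equilibrium, T × 4.6 × 0.8862 = 223.9, so T = 223.9 / 4.077 = 54.9 N.

T ≈ 54.9 N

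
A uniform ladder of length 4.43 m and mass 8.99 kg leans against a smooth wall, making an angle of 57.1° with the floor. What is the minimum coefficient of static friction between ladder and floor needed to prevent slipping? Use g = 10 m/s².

μ_min ≈ 0.323

Choose the foot of the ladder as the axis so the floor normal and friction both act there and drop out.
Ladder weight 8.99×10 = 89.9 N acts at 2.215 m along the ladder; its horizontal arm is 2.215·cos57.1° = 1.203 m → τ = 108.1 N·m clockwise.
Wall normal N acts horizontally at the top; its moment arm is the height L sinθ = 4.43·sin57.1° = 3.72 m, counterclockwise.
Balancing moments: N × 3.72 = 108.1, giving N = 29.06 N.
ΣFx = 0 ⇒ f = N_wall = 29.06 N. ΣFy = 0 ⇒ N_floor = 89.9 N.
μ_min = f / N_floor = 29.06 / 89.9 = 0.323.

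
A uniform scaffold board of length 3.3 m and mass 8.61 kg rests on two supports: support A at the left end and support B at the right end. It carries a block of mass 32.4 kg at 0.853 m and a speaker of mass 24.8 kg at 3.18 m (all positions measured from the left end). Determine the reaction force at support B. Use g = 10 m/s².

Take moments about support A.
Beam weight: 8.61 × 10 = 86.1 N down at 1.65 m → arm 1.65 m, τ = 86.1 × 1.65 = 142.1 N·m clockwise.
Block: 32.4 × 10 = 324 N down at 0.853 m → arm 0.853 m, τ = 324 × 0.853 = 276.4 N·m clockwise.
Speaker: 24.8 × 10 = 248 N down at 3.18 m → arm 3.18 m, τ = 248 × 3.18 = 788.6 N·m clockwise.
Net load moment about support A = 1207 N·m clockwise.
Reaction R at support B is upward at 3.3 m, arm 3.3 m → moment R × 3.3 counterclockwise.
For rotational equilibrium, R × 3.3 = 1207, so R = 366 N.

R_B ≈ 366 N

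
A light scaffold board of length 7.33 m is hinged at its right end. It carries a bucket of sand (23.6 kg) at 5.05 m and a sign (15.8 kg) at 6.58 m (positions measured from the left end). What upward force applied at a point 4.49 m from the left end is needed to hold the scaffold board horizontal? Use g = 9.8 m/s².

F ≈ 227 N

Sum moments about the right end (the unknown pivot reaction has zero arm there).
Bucket of sand: 23.6 × 9.8 = 231.3 N down at 5.05 m → arm 2.28 m, τ = 231.3 × 2.28 = 527.4 N·m counterclockwise.
Sign: 15.8 × 9.8 = 154.8 N down at 6.58 m → arm 0.75 m, τ = 154.8 × 0.75 = 116.1 N·m counterclockwise.
Net moment of the loads = 643.5 N·m counterclockwise.
The upward force F acts at a point 4.49 m from the left end, arm 2.84 m, giving F × 2.84 clockwise.
Στ = 0 ⇒ F × 2.84 = 643.5 ⇒ F = 643.5 / 2.84 = 227 N.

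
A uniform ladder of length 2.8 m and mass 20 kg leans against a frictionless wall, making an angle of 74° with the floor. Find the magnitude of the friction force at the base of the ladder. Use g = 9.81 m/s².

Taking torques about the foot of the ladder:
Ladder weight 20×9.81 = 196.2 N acts at 1.4 m along the ladder; its horizontal arm is 1.4·cos74° = 0.3859 m → τ = 75.71 N·m clockwise.
Wall normal N acts horizontally at the top; its moment arm is the height L sinθ = 2.8·sin74° = 2.692 m, counterclockwise.
Setting net torque to zero: N × 2.692 = 75.71 → N = 28.1 N.
ΣFx = 0: friction at the foot balances the wall's push, so f = N_wall = 28.1 N.

f ≈ 28.1 N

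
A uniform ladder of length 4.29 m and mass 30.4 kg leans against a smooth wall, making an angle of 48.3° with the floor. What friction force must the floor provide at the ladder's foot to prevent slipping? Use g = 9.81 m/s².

Sum moments about the foot of the ladder (the floor normal and friction both act there and drop out).
Ladder weight 30.4×9.81 = 298.2 N acts at 2.145 m along the ladder; its horizontal arm is 2.145·cos48.3° = 1.427 m → τ = 425.5 N·m clockwise.
Wall normal N acts horizontally at the top; its moment arm is the height L sinθ = 4.29·sin48.3° = 3.203 m, counterclockwise.
Balancing moments: N × 3.203 = 425.5, giving N = 133 N.
ΣFx = 0: friction at the foot balances the wall's push, so f = N_wall = 133 N.

f ≈ 133 N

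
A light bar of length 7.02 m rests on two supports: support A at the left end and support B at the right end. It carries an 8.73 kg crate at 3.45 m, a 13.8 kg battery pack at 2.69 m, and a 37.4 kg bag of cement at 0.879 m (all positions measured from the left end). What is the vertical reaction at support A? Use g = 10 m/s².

Sum moments about support B (its reaction then has zero moment arm).
Crate: 8.73 × 10 = 87.3 N down at 3.45 m → arm 3.57 m, τ = 87.3 × 3.57 = 311.7 N·m counterclockwise.
Battery pack: 13.8 × 10 = 138 N down at 2.69 m → arm 4.33 m, τ = 138 × 4.33 = 597.5 N·m counterclockwise.
Bag of cement: 37.4 × 10 = 374 N down at 0.879 m → arm 6.141 m, τ = 374 × 6.141 = 2297 N·m counterclockwise.
Net load moment about support B = 3206 N·m counterclockwise.
Reaction R at support A is upward at 0 m, arm 7.02 m → moment R × 7.02 clockwise.
For rotational equilibrium, R × 7.02 = 3206, so R = 457 N.

R_A ≈ 457 N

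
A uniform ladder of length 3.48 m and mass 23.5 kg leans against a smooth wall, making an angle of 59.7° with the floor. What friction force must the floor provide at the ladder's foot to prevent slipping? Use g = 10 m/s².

Sum moments about the foot of the ladder (the floor normal and friction both act there and drop out).
Ladder weight 23.5×10 = 235 N acts at 1.74 m along the ladder; its horizontal arm is 1.74·cos59.7° = 0.8779 m → τ = 206.3 N·m clockwise.
Wall normal N acts horizontally at the top; its moment arm is the height L sinθ = 3.48·sin59.7° = 3.005 m, counterclockwise.
Στ = 0 ⇒ N × 3.005 = 206.3 ⇒ N = 68.7 N.
ΣFx = 0: friction at the foot balances the wall's push, so f = N_wall = 68.7 N.

f ≈ 68.7 N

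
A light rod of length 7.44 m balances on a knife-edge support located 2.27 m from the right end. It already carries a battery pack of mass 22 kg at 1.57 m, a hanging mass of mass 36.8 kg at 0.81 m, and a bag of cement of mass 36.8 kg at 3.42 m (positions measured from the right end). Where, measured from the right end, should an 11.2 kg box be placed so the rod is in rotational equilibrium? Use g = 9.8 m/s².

x ≈ 4.66 m from the right end

Sum moments about the knife-edge support (at 2.27 m from the right end) (the support reaction has zero arm there).
Battery pack: 22 × 9.8 = 215.6 N down at 1.57 m → arm 0.7 m, τ = 215.6 × 0.7 = 150.9 N·m clockwise.
Hanging mass: 36.8 × 9.8 = 360.6 N down at 0.81 m → arm 1.46 m, τ = 360.6 × 1.46 = 526.5 N·m clockwise.
Bag of cement: 36.8 × 9.8 = 360.6 N down at 3.42 m → arm 1.15 m, τ = 360.6 × 1.15 = 414.7 N·m counterclockwise.
Net moment of existing loads = 262.7 N·m clockwise.
The box weighs 11.2 × 9.8 = 109.8 N and must supply an equal counterclockwise moment, so its lever arm about the knife-edge support is 262.7 / 109.8 = 2.39 m.
That puts it at 2.27 + 2.39 = 4.66 m from the right end.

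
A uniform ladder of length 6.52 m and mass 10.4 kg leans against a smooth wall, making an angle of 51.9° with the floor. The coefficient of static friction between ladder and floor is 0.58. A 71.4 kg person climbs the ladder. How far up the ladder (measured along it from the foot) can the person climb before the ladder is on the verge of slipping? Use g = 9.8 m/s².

d ≈ 5.05 m

Choose the foot of the ladder as the axis so the floor normal and friction both act there and drop out.
Ladder weight 10.4×9.8 = 101.9 N acts at 3.26 m along the ladder; its horizontal arm is 3.26·cos51.9° = 2.012 m → τ = 205 N·m clockwise.
Person weight 71.4×9.8 = 699.7 N at distance d → arm d·cos51.9° → τ = 699.7·d·0.617 clockwise.
Wall normal N at the top has arm L sinθ = 5.131 m counterclockwise, so Στ = 0 gives N·5.131 = 205 + 431.7·d.
ΣFy = 0 ⇒ N_floor = 801.6 N, so the maximum friction is μ_s·N_floor = 0.58×801.6 = 464.9 N. ΣFx = 0 ⇒ N_wall = f, so at the slipping point N = 464.9 N.
Substituting: 464.9×5.131 = 205 + 431.7·d ⇒ d = (2385 − 205) / 431.7 = 5.05 m.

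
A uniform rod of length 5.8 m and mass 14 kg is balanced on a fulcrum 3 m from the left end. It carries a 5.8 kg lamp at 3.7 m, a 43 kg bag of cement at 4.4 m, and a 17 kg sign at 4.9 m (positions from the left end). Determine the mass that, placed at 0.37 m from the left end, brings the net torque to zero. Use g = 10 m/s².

About the fulcrum (at 3 m from the left end):
Beam weight: 14 × 10 = 140 N down at 2.9 m → arm 0.1 m, τ = 140 × 0.1 = 14 N·m counterclockwise.
Lamp: 5.8 × 10 = 58 N down at 3.7 m → arm 0.7 m, τ = 58 × 0.7 = 40.6 N·m clockwise.
Bag of cement: 43 × 10 = 430 N down at 4.4 m → arm 1.4 m, τ = 430 × 1.4 = 602 N·m clockwise.
Sign: 17 × 10 = 170 N down at 4.9 m → arm 1.9 m, τ = 170 × 1.9 = 323 N·m clockwise.
Net moment of known loads = 951.6 N·m clockwise.
An unknown mass m at 0.37 m has arm 2.63 m; its moment is m·g·2.63 counterclockwise.
Setting net torque to zero: m × 10 × 2.63 = 951.6 → m = 951.6 / (10 × 2.63) = 36.2 kg.

m ≈ 36.2 kg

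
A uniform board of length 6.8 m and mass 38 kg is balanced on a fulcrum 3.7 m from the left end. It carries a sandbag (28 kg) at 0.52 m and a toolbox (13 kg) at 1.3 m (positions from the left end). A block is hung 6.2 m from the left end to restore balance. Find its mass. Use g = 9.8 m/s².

m ≈ 52.7 kg

About the fulcrum (at 3.7 m from the left end):
Beam weight: 38 × 9.8 = 372.4 N down at 3.4 m → arm 0.3 m, τ = 372.4 × 0.3 = 111.7 N·m counterclockwise.
Sandbag: 28 × 9.8 = 274.4 N down at 0.52 m → arm 3.18 m, τ = 274.4 × 3.18 = 872.6 N·m counterclockwise.
Toolbox: 13 × 9.8 = 127.4 N down at 1.3 m → arm 2.4 m, τ = 127.4 × 2.4 = 305.8 N·m counterclockwise.
Net moment of known loads = 1290 N·m counterclockwise.
An unknown mass m at 6.2 m has arm 2.5 m; its moment is m·g·2.5 clockwise.
Setting net torque to zero: m × 9.8 × 2.5 = 1290 → m = 1290 / (9.8 × 2.5) = 52.7 kg.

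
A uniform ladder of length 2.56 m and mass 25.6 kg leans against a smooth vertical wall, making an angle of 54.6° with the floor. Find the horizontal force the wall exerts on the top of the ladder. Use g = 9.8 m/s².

Take moments about the foot of the ladder.
Ladder weight 25.6×9.8 = 250.9 N acts at 1.28 m along the ladder; its horizontal arm is 1.28·cos54.6° = 0.7415 m → τ = 186 N·m clockwise.
Wall normal N acts horizontally at the top; its moment arm is the height L sinθ = 2.56·sin54.6° = 2.087 m, counterclockwise.
For rotational equilibrium, N × 2.087 = 186, so N = 89.1 N.

N_wall ≈ 89.1 N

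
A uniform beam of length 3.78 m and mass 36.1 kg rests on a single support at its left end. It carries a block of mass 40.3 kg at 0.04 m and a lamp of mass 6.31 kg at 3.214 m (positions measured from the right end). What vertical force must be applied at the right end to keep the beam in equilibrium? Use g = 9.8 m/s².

F ≈ 577 N

About the left end:
Beam weight: 36.1 × 9.8 = 353.8 N down at 1.89 m → arm 1.89 m, τ = 353.8 × 1.89 = 668.7 N·m clockwise.
Block: 40.3 × 9.8 = 394.9 N down at 0.04 m → arm 3.74 m, τ = 394.9 × 3.74 = 1477 N·m clockwise.
Lamp: 6.31 × 9.8 = 61.84 N down at 3.214 m → arm 0.566 m, τ = 61.84 × 0.566 = 35 N·m clockwise.
Net moment of the loads = 2181 N·m clockwise.
The upward force F acts at the right end, arm 3.78 m, giving F × 3.78 counterclockwise.
Στ = 0 ⇒ F × 3.78 = 2181 ⇒ F = 2181 / 3.78 = 577 N.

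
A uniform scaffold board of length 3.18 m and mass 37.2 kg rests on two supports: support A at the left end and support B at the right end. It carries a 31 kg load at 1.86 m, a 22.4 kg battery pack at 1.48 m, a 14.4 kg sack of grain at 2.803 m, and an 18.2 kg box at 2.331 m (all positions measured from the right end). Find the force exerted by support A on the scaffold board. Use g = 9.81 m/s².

R_A ≈ 718 N

Sum moments about support B (its reaction then has zero moment arm).
Beam weight: 37.2 × 9.81 = 364.9 N down at 1.59 m → arm 1.59 m, τ = 364.9 × 1.59 = 580.2 N·m counterclockwise.
Load: 31 × 9.81 = 304.1 N down at 1.86 m → arm 1.86 m, τ = 304.1 × 1.86 = 565.6 N·m counterclockwise.
Battery pack: 22.4 × 9.81 = 219.7 N down at 1.48 m → arm 1.48 m, τ = 219.7 × 1.48 = 325.2 N·m counterclockwise.
Sack of grain: 14.4 × 9.81 = 141.3 N down at 2.803 m → arm 2.803 m, τ = 141.3 × 2.803 = 396.1 N·m counterclockwise.
Box: 18.2 × 9.81 = 178.5 N down at 2.331 m → arm 2.331 m, τ = 178.5 × 2.331 = 416.1 N·m counterclockwise.
Net load moment about support B = 2283 N·m counterclockwise.
Reaction R at support A is upward at 3.18 m, arm 3.18 m → moment R × 3.18 clockwise.
For rotational equilibrium, R × 3.18 = 2283, so R = 718 N.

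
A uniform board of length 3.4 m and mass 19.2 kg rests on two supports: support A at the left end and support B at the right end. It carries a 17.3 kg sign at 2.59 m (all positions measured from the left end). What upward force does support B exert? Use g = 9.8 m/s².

Choose support A as the axis so its reaction then has zero moment arm.
Beam weight: 19.2 × 9.8 = 188.2 N down at 1.7 m → arm 1.7 m, τ = 188.2 × 1.7 = 319.9 N·m clockwise.
Sign: 17.3 × 9.8 = 169.5 N down at 2.59 m → arm 2.59 m, τ = 169.5 × 2.59 = 439 N·m clockwise.
Net load moment about support A = 758.9 N·m clockwise.
Reaction R at support B is upward at 3.4 m, arm 3.4 m → moment R × 3.4 counterclockwise.
Setting net torque to zero: R × 3.4 = 758.9 → R = 223 N.

R_B ≈ 223 N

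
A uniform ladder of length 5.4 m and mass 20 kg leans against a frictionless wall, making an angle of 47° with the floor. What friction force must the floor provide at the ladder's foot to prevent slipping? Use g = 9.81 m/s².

f ≈ 91.5 N

Sum moments about the foot of the ladder (the floor normal and friction both act there and drop out).
Ladder weight 20×9.81 = 196.2 N acts at 2.7 m along the ladder; its horizontal arm is 2.7·cos47° = 1.841 m → τ = 361.2 N·m clockwise.
Wall normal N acts horizontally at the top; its moment arm is the height L sinθ = 5.4·sin47° = 3.949 m, counterclockwise.
Setting net torque to zero: N × 3.949 = 361.2 → N = 91.5 N.
ΣFx = 0: friction at the foot balances the wall's push, so f = N_wall = 91.5 N.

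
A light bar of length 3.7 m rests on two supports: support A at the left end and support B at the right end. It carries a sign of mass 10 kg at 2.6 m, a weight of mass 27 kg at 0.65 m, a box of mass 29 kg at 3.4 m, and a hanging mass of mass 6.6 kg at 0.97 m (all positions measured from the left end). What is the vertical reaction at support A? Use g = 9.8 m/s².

About support B:
Sign: 10 × 9.8 = 98 N down at 2.6 m → arm 1.1 m, τ = 98 × 1.1 = 107.8 N·m counterclockwise.
Weight: 27 × 9.8 = 264.6 N down at 0.65 m → arm 3.05 m, τ = 264.6 × 3.05 = 807 N·m counterclockwise.
Box: 29 × 9.8 = 284.2 N down at 3.4 m → arm 0.3 m, τ = 284.2 × 0.3 = 85.26 N·m counterclockwise.
Hanging mass: 6.6 × 9.8 = 64.68 N down at 0.97 m → arm 2.73 m, τ = 64.68 × 2.73 = 176.6 N·m counterclockwise.
Net load moment about support B = 1177 N·m counterclockwise.
Reaction R at support A is upward at 0 m, arm 3.7 m → moment R × 3.7 clockwise.
Στ = 0 ⇒ R × 3.7 = 1177 ⇒ R = 318 N.

R_A ≈ 318 N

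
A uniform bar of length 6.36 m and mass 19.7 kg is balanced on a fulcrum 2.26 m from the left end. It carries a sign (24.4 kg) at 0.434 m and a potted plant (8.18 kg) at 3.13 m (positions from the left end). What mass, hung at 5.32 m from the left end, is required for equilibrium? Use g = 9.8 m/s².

About the fulcrum (at 2.26 m from the left end):
Beam weight: 19.7 × 9.8 = 193.1 N down at 3.18 m → arm 0.92 m, τ = 193.1 × 0.92 = 177.7 N·m clockwise.
Sign: 24.4 × 9.8 = 239.1 N down at 0.434 m → arm 1.826 m, τ = 239.1 × 1.826 = 436.6 N·m counterclockwise.
Potted plant: 8.18 × 9.8 = 80.16 N down at 3.13 m → arm 0.87 m, τ = 80.16 × 0.87 = 69.74 N·m clockwise.
Net moment of known loads = 189.2 N·m counterclockwise.
An unknown mass m at 5.32 m has arm 3.06 m; its moment is m·g·3.06 clockwise.
Στ = 0 ⇒ m × 9.8 × 3.06 = 189.2 ⇒ m = 189.2 / (9.8 × 3.06) = 6.31 kg.

m ≈ 6.31 kg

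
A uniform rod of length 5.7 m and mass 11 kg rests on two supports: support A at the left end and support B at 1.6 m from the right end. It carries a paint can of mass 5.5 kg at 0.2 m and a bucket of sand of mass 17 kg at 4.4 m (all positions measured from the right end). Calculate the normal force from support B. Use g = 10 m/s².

R_B ≈ 204 N

About support A:
Beam weight: 11 × 10 = 110 N down at 2.85 m → arm 2.85 m, τ = 110 × 2.85 = 313.5 N·m clockwise.
Paint can: 5.5 × 10 = 55 N down at 0.2 m → arm 5.5 m, τ = 55 × 5.5 = 302.5 N·m clockwise.
Bucket of sand: 17 × 10 = 170 N down at 4.4 m → arm 1.3 m, τ = 170 × 1.3 = 221 N·m clockwise.
Net load moment about support A = 837 N·m clockwise.
Reaction R at support B is upward at 1.6 m, arm 4.1 m → moment R × 4.1 counterclockwise.
Setting net torque to zero: R × 4.1 = 837 → R = 204 N.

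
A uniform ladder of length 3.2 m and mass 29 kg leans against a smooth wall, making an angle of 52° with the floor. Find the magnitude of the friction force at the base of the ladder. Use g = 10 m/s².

f ≈ 113 N

Take moments about the foot of the ladder.
Ladder weight 29×10 = 290 N acts at 1.6 m along the ladder; its horizontal arm is 1.6·cos52° = 0.9851 m → τ = 285.7 N·m clockwise.
Wall normal N acts horizontally at the top; its moment arm is the height L sinθ = 3.2·sin52° = 2.522 m, counterclockwise.
For rotational equilibrium, N × 2.522 = 285.7, so N = 113 N.
ΣFx = 0: friction at the foot balances the wall's push, so f = N_wall = 113 N.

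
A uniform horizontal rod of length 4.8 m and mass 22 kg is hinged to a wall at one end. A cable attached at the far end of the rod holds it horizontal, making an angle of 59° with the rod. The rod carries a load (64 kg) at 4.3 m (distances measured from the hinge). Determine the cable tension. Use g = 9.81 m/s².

T ≈ 782 N

Choose the hinge as the axis so the unknown hinge reaction has zero arm there.
Beam weight: 22 × 9.81 = 215.8 N down at 2.4 m → arm 2.4 m, τ = 215.8 × 2.4 = 517.9 N·m clockwise.
Load: 64 × 9.81 = 627.8 N down at 4.3 m → arm 4.3 m, τ = 627.8 × 4.3 = 2700 N·m clockwise.
Total clockwise load moment = 3218 N·m.
The cable tension T acts at 4.8 m; only its component perpendicular to the rod, T sinθ, produces torque. sin 59° = 0.8572.
Balancing moments: T × 4.8 × 0.8572 = 3218, giving T = 3218 / 4.115 = 782 N.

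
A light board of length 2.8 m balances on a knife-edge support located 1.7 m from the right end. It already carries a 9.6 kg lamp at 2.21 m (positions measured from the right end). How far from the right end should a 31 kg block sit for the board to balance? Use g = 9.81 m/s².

Take moments about the knife-edge support (at 1.7 m from the right end).
Lamp: 9.6 × 9.81 = 94.18 N down at 2.21 m → arm 0.51 m, τ = 94.18 × 0.51 = 48.03 N·m counterclockwise.
Net moment of existing loads = 48.03 N·m counterclockwise.
The block weighs 31 × 9.81 = 304.1 N and must supply an equal clockwise moment, so its lever arm about the knife-edge support is 48.03 / 304.1 = 0.158 m.
That puts it at 1.7 − 0.158 = 1.54 m from the right end.

x ≈ 1.54 m from the right end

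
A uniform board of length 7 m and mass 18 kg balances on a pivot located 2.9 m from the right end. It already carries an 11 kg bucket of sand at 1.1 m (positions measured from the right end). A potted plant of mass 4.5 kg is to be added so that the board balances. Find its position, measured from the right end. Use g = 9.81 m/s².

About the pivot (at 2.9 m from the right end):
Beam weight: 18 × 9.81 = 176.6 N down at 3.5 m → arm 0.6 m, τ = 176.6 × 0.6 = 106 N·m counterclockwise.
Bucket of sand: 11 × 9.81 = 107.9 N down at 1.1 m → arm 1.8 m, τ = 107.9 × 1.8 = 194.2 N·m clockwise.
Net moment of existing loads = 88.2 N·m clockwise.
The potted plant weighs 4.5 × 9.81 = 44.15 N and must supply an equal counterclockwise moment, so its lever arm about the pivot is 88.2 / 44.15 = 2 m.
That puts it at 2.9 + 2 = 4.9 m from the right end.

x ≈ 4.9 m from the right end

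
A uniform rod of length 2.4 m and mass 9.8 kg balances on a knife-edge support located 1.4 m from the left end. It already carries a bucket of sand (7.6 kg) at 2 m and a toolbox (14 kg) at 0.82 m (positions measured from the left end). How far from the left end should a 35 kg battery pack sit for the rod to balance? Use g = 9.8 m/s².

Choose the knife-edge support (at 1.4 m from the left end) as the axis so the support reaction has zero arm there.
Beam weight: 9.8 × 9.8 = 96.04 N down at 1.2 m → arm 0.2 m, τ = 96.04 × 0.2 = 19.21 N·m counterclockwise.
Bucket of sand: 7.6 × 9.8 = 74.48 N down at 2 m → arm 0.6 m, τ = 74.48 × 0.6 = 44.69 N·m clockwise.
Toolbox: 14 × 9.8 = 137.2 N down at 0.82 m → arm 0.58 m, τ = 137.2 × 0.58 = 79.58 N·m counterclockwise.
Net moment of existing loads = 54.1 N·m counterclockwise.
The battery pack weighs 35 × 9.8 = 343 N and must supply an equal clockwise moment, so its lever arm about the knife-edge support is 54.1 / 343 = 0.158 m.
That puts it at 1.4 + 0.158 = 1.56 m from the left end.

x ≈ 1.56 m from the left end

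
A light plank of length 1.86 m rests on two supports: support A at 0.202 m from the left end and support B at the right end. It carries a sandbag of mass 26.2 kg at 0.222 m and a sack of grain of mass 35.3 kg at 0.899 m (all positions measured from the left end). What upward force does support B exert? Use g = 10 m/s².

R_B ≈ 152 N

Choose support A as the axis so its reaction then has zero moment arm.
Sandbag: 26.2 × 10 = 262 N down at 0.222 m → arm 0.02 m, τ = 262 × 0.02 = 5.24 N·m clockwise.
Sack of grain: 35.3 × 10 = 353 N down at 0.899 m → arm 0.697 m, τ = 353 × 0.697 = 246 N·m clockwise.
Net load moment about support A = 251.2 N·m clockwise.
Reaction R at support B is upward at 1.86 m, arm 1.658 m → moment R × 1.658 counterclockwise.
Balancing moments: R × 1.658 = 251.2, giving R = 152 N.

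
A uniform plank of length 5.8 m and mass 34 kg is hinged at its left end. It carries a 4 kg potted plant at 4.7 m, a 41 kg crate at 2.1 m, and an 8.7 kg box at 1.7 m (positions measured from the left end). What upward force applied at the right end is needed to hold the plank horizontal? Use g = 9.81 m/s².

About the left end:
Beam weight: 34 × 9.81 = 333.5 N down at 2.9 m → arm 2.9 m, τ = 333.5 × 2.9 = 967.1 N·m clockwise.
Potted plant: 4 × 9.81 = 39.24 N down at 4.7 m → arm 4.7 m, τ = 39.24 × 4.7 = 184.4 N·m clockwise.
Crate: 41 × 9.81 = 402.2 N down at 2.1 m → arm 2.1 m, τ = 402.2 × 2.1 = 844.6 N·m clockwise.
Box: 8.7 × 9.81 = 85.35 N down at 1.7 m → arm 1.7 m, τ = 85.35 × 1.7 = 145.1 N·m clockwise.
Net moment of the loads = 2141 N·m clockwise.
The upward force F acts at the right end, arm 5.8 m, giving F × 5.8 counterclockwise.
Setting net torque to zero: F × 5.8 = 2141 → F = 2141 / 5.8 = 369 N.

F ≈ 369 N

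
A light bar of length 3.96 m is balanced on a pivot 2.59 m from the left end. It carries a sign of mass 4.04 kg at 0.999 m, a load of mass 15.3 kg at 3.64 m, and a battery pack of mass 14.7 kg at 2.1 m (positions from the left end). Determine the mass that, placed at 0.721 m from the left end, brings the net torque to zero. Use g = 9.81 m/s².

m ≈ 1.3 kg

Choose the pivot (at 2.59 m from the left end) as the axis so the support reaction has zero arm there.
Sign: 4.04 × 9.81 = 39.63 N down at 0.999 m → arm 1.591 m, τ = 39.63 × 1.591 = 63.05 N·m counterclockwise.
Load: 15.3 × 9.81 = 150.1 N down at 3.64 m → arm 1.05 m, τ = 150.1 × 1.05 = 157.6 N·m clockwise.
Battery pack: 14.7 × 9.81 = 144.2 N down at 2.1 m → arm 0.49 m, τ = 144.2 × 0.49 = 70.66 N·m counterclockwise.
Net moment of known loads = 23.89 N·m clockwise.
An unknown mass m at 0.721 m has arm 1.869 m; its moment is m·g·1.869 counterclockwise.
Balancing moments: m × 9.81 × 1.869 = 23.89, giving m = 23.89 / (9.81 × 1.869) = 1.3 kg.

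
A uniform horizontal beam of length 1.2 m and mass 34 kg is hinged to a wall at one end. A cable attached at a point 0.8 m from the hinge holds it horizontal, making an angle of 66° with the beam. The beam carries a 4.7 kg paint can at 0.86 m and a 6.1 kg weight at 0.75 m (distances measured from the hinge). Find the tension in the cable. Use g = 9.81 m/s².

About the hinge:
Beam weight: 34 × 9.81 = 333.5 N down at 0.6 m → arm 0.6 m, τ = 333.5 × 0.6 = 200.1 N·m clockwise.
Paint can: 4.7 × 9.81 = 46.11 N down at 0.86 m → arm 0.86 m, τ = 46.11 × 0.86 = 39.65 N·m clockwise.
Weight: 6.1 × 9.81 = 59.84 N down at 0.75 m → arm 0.75 m, τ = 59.84 × 0.75 = 44.88 N·m clockwise.
Total clockwise load moment = 284.6 N·m.
The cable tension T acts at 0.8 m; only its component perpendicular to the beam, T sinθ, produces torque. sin 66° = 0.9135.
Setting net torque to zero: T × 0.8 × 0.9135 = 284.6 → T = 284.6 / 0.7308 = 389 N.

T ≈ 389 N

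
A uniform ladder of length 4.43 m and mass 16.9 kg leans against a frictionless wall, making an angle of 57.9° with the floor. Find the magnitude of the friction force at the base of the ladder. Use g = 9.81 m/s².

f ≈ 52 N

Sum moments about the foot of the ladder (the floor normal and friction both act there and drop out).
Ladder weight 16.9×9.81 = 165.8 N acts at 2.215 m along the ladder; its horizontal arm is 2.215·cos57.9° = 1.177 m → τ = 195.1 N·m clockwise.
Wall normal N acts horizontally at the top; its moment arm is the height L sinθ = 4.43·sin57.9° = 3.753 m, counterclockwise.
Setting net torque to zero: N × 3.753 = 195.1 → N = 52 N.
ΣFx = 0: friction at the foot balances the wall's push, so f = N_wall = 52 N.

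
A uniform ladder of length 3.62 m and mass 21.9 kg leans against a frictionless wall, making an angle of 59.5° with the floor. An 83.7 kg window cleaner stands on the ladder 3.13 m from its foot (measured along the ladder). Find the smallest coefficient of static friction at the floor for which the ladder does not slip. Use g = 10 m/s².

About the foot of the ladder:
Ladder weight 21.9×10 = 219 N acts at 1.81 m along the ladder; its horizontal arm is 1.81·cos59.5° = 0.9186 m → τ = 201.2 N·m clockwise.
Window cleaner: 83.7×10 = 837 N at 3.13 m → arm 1.589 m → τ = 1330 N·m clockwise.
Wall normal N acts horizontally at the top; its moment arm is the height L sinθ = 3.62·sin59.5° = 3.119 m, counterclockwise.
For rotational equilibrium, N × 3.119 = 1531, so N = 490.9 N.
ΣFx = 0 ⇒ f = N_wall = 490.9 N. ΣFy = 0 ⇒ N_floor = 1056 N.
μ_min = f / N_floor = 490.9 / 1056 = 0.465.

μ_min ≈ 0.465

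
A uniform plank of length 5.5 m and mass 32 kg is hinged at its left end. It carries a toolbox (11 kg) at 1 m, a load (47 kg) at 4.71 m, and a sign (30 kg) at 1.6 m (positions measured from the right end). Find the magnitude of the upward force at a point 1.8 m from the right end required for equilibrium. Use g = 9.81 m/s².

Choose the left end as the axis so the unknown pivot reaction has zero arm there.
Beam weight: 32 × 9.81 = 313.9 N down at 2.75 m → arm 2.75 m, τ = 313.9 × 2.75 = 863.2 N·m clockwise.
Toolbox: 11 × 9.81 = 107.9 N down at 1 m → arm 4.5 m, τ = 107.9 × 4.5 = 485.6 N·m clockwise.
Load: 47 × 9.81 = 461.1 N down at 4.71 m → arm 0.79 m, τ = 461.1 × 0.79 = 364.3 N·m clockwise.
Sign: 30 × 9.81 = 294.3 N down at 1.6 m → arm 3.9 m, τ = 294.3 × 3.9 = 1148 N·m clockwise.
Net moment of the loads = 2861 N·m clockwise.
The upward force F acts at a point 1.8 m from the right end, arm 3.7 m, giving F × 3.7 counterclockwise.
Στ = 0 ⇒ F × 3.7 = 2861 ⇒ F = 2861 / 3.7 = 773 N.

F ≈ 773 N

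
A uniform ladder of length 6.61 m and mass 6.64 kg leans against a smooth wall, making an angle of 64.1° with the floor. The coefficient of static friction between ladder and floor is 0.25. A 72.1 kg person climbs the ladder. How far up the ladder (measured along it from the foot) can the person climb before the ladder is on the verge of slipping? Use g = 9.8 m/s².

d ≈ 3.41 m

Sum moments about the foot of the ladder (the floor normal and friction both act there and drop out).
Ladder weight 6.64×9.8 = 65.07 N acts at 3.305 m along the ladder; its horizontal arm is 3.305·cos64.1° = 1.444 m → τ = 93.96 N·m clockwise.
Person weight 72.1×9.8 = 706.6 N at distance d → arm d·cos64.1° → τ = 706.6·d·0.4368 clockwise.
Wall normal N at the top has arm L sinθ = 5.946 m counterclockwise, so Στ = 0 gives N·5.946 = 93.96 + 308.6·d.
ΣFy = 0 ⇒ N_floor = 771.7 N, so the maximum friction is μ_s·N_floor = 0.25×771.7 = 192.9 N. ΣFx = 0 ⇒ N_wall = f, so at the slipping point N = 192.9 N.
Substituting: 192.9×5.946 = 93.96 + 308.6·d ⇒ d = (1147 − 93.96) / 308.6 = 3.41 m.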